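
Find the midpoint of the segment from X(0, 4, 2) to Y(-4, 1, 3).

M = ((x₁+x₂)/2, (y₁+y₂)/2, (z₁+z₂)/2)
  = ((0 - 4)/2, (4 + 1)/2, (2 + 3)/2)
  = (-4/2, 5/2, 5/2)
  = (-2, 2.5, 2.5)

(-2, 2.5, 2.5)


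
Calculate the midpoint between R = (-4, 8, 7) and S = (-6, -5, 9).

M = ((x₁+x₂)/2, (y₁+y₂)/2, (z₁+z₂)/2)
  = ((-4 - 6)/2, (8 - 5)/2, (7 + 9)/2)
  = (-10/2, 3/2, 16/2)
  = (-5, 1.5, 8)

(-5, 1.5, 8)


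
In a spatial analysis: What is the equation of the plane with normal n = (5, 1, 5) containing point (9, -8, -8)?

The plane through P with normal n = (a, b, c) satisfies n·(r - P) = 0,
i.e. ax + by + cz = a·x₀ + b·y₀ + c·z₀.
d = 5·9 + 1·(-8) + 5·(-8)
  = 45 - 8 - 40
  = -3
Equation: 5x + y + 5z = -3

5x + y + 5z = -3


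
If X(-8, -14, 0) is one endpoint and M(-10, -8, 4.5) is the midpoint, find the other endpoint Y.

Y = 2M - X
  = (2·(-10) - (-8), 2·(-8) - (-14), 2·4.5 - 0)
  = (-20 + 8, -16 + 14, 9 + 0)
  = (-12, -2, 9)

(-12, -2, 9)


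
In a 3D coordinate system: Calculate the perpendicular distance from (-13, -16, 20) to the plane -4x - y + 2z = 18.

distance = |a·x₀ + b·y₀ + c·z₀ - d| / √(a² + b² + c²)
  = |(-4)·(-13) + (-1)·(-16) + 2·20 - 18| / √((-4)² + (-1)² + 2²)
  = |52 + 16 + 40 - 18| / √(16 + 1 + 4)
  = |90| / √21
  = 90 / 4.583
  ≈ 19.64

19.64


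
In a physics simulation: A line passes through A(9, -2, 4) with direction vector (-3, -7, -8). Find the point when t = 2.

P(t) = A + t·d
  = (9 + (-3)·2, -2 + (-7)·2, 4 + (-8)·2)
  = (9 - 6, -2 - 14, 4 - 16)
  = (3, -16, -12)

(3, -16, -12)


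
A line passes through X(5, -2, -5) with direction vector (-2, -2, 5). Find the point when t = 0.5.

P(t) = X + t·d
  = (5 + (-2)·0.5, -2 + (-2)·0.5, -5 + 5·0.5)
  = (5 - 1, -2 - 1, -5 + 2.5)
  = (4, -3, -2.5)

(4, -3, -2.5)


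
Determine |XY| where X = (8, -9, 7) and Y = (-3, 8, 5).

d = √[(x₂-x₁)² + (y₂-y₁)² + (z₂-z₁)²]
  = √[(-11)² + 17² + (-2)²]
  = √[121 + 289 + 4]
  = √414
  ≈ 20.35

20.35


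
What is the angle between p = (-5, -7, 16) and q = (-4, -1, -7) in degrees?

p·q = (-5)·(-4) + (-7)·(-1) + 16·(-7) = 20 + 7 - 112 = -85
|p| = √((-5)² + (-7)² + 16²) = √330 ≈ 18.17
|q| = √((-4)² + (-1)² + (-7)²) = √66 ≈ 8.124
cos θ = (p·q)/(|p||q|) = -85/(18.17·8.124) ≈ -0.576
θ = arccos(-0.576) ≈ 125.2°

125.2°


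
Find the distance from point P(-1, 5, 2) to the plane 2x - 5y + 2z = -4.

distance = |a·x₀ + b·y₀ + c·z₀ - d| / √(a² + b² + c²)
  = |2·(-1) + (-5)·5 + 2·2 - (-4)| / √(2² + (-5)² + 2²)
  = |-2 - 25 + 4 + 4| / √(4 + 25 + 4)
  = |-19| / √33
  = 19 / 5.745
  ≈ 3.307

3.307


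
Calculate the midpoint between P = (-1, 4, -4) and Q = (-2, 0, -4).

M = ((x₁+x₂)/2, (y₁+y₂)/2, (z₁+z₂)/2)
  = ((-1 - 2)/2, (4 + 0)/2, (-4 - 4)/2)
  = (-3/2, 4/2, -8/2)
  = (-1.5, 2, -4)

(-1.5, 2, -4)


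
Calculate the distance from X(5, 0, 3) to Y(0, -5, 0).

d = √[(x₂-x₁)² + (y₂-y₁)² + (z₂-z₁)²]
  = √[(-5)² + (-5)² + (-3)²]
  = √[25 + 25 + 9]
  = √59
  ≈ 7.681

7.681


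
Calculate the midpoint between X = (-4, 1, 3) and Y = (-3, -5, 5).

M = ((x₁+x₂)/2, (y₁+y₂)/2, (z₁+z₂)/2)
  = ((-4 - 3)/2, (1 - 5)/2, (3 + 5)/2)
  = (-7/2, -4/2, 8/2)
  = (-3.5, -2, 4)

(-3.5, -2, 4)


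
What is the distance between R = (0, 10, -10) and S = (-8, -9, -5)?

d = √[(x₂-x₁)² + (y₂-y₁)² + (z₂-z₁)²]
  = √[(-8)² + (-19)² + 5²]
  = √[64 + 361 + 25]
  = √450
  ≈ 21.21

21.21


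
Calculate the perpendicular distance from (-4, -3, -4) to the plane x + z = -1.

distance = |a·x₀ + b·y₀ + c·z₀ - d| / √(a² + b² + c²)
  = |1·(-4) + 0·(-3) + 1·(-4) - (-1)| / √(1² + 0² + 1²)
  = |-4 + 0 - 4 + 1| / √(1 + 0 + 1)
  = |-7| / √2
  = 7 / 1.414
  ≈ 4.95

4.95


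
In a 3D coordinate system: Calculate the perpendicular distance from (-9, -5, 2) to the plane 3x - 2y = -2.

distance = |a·x₀ + b·y₀ + c·z₀ - d| / √(a² + b² + c²)
  = |3·(-9) + (-2)·(-5) + 0·2 - (-2)| / √(3² + (-2)² + 0²)
  = |-27 + 10 + 0 + 2| / √(9 + 4 + 0)
  = |-15| / √13
  = 15 / 3.606
  ≈ 4.16

4.16


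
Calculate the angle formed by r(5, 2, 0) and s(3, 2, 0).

r·s = 5·3 + 2·2 + 0·0 = 15 + 4 + 0 = 19
|r| = √(5² + 2² + 0²) = √29 ≈ 5.385
|s| = √(3² + 2² + 0²) = √13 ≈ 3.606
cos θ = (r·s)/(|r||s|) = 19/(5.385·3.606) ≈ 0.9785
θ = arccos(0.9785) ≈ 11.89°

11.89°


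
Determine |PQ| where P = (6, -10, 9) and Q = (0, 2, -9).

d = √[(x₂-x₁)² + (y₂-y₁)² + (z₂-z₁)²]
  = √[(-6)² + 12² + (-18)²]
  = √[36 + 144 + 324]
  = √504
  ≈ 22.45

22.45


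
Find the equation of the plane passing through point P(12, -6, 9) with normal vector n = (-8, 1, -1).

The plane through P with normal n = (a, b, c) satisfies n·(r - P) = 0,
i.e. ax + by + cz = a·x₀ + b·y₀ + c·z₀.
d = (-8)·12 + 1·(-6) + (-1)·9
  = -96 - 6 - 9
  = -111
Equation: -8x + y - z = -111

-8x + y - z = -111


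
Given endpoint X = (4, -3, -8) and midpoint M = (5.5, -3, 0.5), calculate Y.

Y = 2M - X
  = (2·5.5 - 4, 2·(-3) - (-3), 2·0.5 - (-8))
  = (11 - 4, -6 + 3, 1 + 8)
  = (7, -3, 9)

(7, -3, 9)


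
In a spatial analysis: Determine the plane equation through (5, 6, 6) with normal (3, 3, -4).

The plane through P with normal n = (a, b, c) satisfies n·(r - P) = 0,
i.e. ax + by + cz = a·x₀ + b·y₀ + c·z₀.
d = 3·5 + 3·6 + (-4)·6
  = 15 + 18 - 24
  = 9
Equation: 3x + 3y - 4z = 9

3x + 3y - 4z = 9


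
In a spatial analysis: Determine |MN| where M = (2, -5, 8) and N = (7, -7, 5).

d = √[(x₂-x₁)² + (y₂-y₁)² + (z₂-z₁)²]
  = √[5² + (-2)² + (-3)²]
  = √[25 + 4 + 9]
  = √38
  ≈ 6.164

6.164


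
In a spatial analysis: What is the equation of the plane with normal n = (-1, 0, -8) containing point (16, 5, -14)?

The plane through P with normal n = (a, b, c) satisfies n·(r - P) = 0,
i.e. ax + by + cz = a·x₀ + b·y₀ + c·z₀.
d = (-1)·16 + 0·5 + (-8)·(-14)
  = -16 + 0 + 112
  = 96
Equation: -x - 8z = 96

-x - 8z = 96


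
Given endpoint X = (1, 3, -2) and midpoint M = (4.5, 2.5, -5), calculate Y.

Y = 2M - X
  = (2·4.5 - 1, 2·2.5 - 3, 2·(-5) - (-2))
  = (9 - 1, 5 - 3, -10 + 2)
  = (8, 2, -8)

(8, 2, -8)


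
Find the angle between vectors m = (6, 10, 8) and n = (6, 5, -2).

m·n = 6·6 + 10·5 + 8·(-2) = 36 + 50 - 16 = 70
|m| = √(6² + 10² + 8²) = √200 ≈ 14.14
|n| = √(6² + 5² + (-2)²) = √65 ≈ 8.062
cos θ = (m·n)/(|m||n|) = 70/(14.14·8.062) ≈ 0.6139
θ = arccos(0.6139) ≈ 52.13°

52.13°


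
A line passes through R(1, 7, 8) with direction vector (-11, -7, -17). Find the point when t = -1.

P(t) = R + t·d
  = (1 + (-11)·(-1), 7 + (-7)·(-1), 8 + (-17)·(-1))
  = (1 + 11, 7 + 7, 8 + 17)
  = (12, 14, 25)

(12, 14, 25)


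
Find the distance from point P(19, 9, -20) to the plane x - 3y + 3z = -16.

distance = |a·x₀ + b·y₀ + c·z₀ - d| / √(a² + b² + c²)
  = |1·19 + (-3)·9 + 3·(-20) - (-16)| / √(1² + (-3)² + 3²)
  = |19 - 27 - 60 + 16| / √(1 + 9 + 9)
  = |-52| / √19
  = 52 / 4.359
  ≈ 11.93

11.93


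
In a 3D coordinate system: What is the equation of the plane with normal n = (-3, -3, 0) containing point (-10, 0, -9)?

The plane through P with normal n = (a, b, c) satisfies n·(r - P) = 0,
i.e. ax + by + cz = a·x₀ + b·y₀ + c·z₀.
d = (-3)·(-10) + (-3)·0 + 0·(-9)
  = 30 + 0 + 0
  = 30
Equation: -3x - 3y = 30

-3x - 3y = 30


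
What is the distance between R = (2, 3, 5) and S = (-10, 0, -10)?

d = √[(x₂-x₁)² + (y₂-y₁)² + (z₂-z₁)²]
  = √[(-12)² + (-3)² + (-15)²]
  = √[144 + 9 + 225]
  = √378
  ≈ 19.44

19.44


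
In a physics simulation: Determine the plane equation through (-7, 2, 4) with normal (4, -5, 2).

The plane through P with normal n = (a, b, c) satisfies n·(r - P) = 0,
i.e. ax + by + cz = a·x₀ + b·y₀ + c·z₀.
d = 4·(-7) + (-5)·2 + 2·4
  = -28 - 10 + 8
  = -30
Equation: 4x - 5y + 2z = -30

4x - 5y + 2z = -30


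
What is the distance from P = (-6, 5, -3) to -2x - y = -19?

distance = |a·x₀ + b·y₀ + c·z₀ - d| / √(a² + b² + c²)
  = |(-2)·(-6) + (-1)·5 + 0·(-3) - (-19)| / √((-2)² + (-1)² + 0²)
  = |12 - 5 + 0 + 19| / √(4 + 1 + 0)
  = |26| / √5
  = 26 / 2.236
  ≈ 11.63

11.63


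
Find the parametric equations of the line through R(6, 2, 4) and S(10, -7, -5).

Direction vector d = S - R = (10 - 6, -7 - 2, -5 - 4) = (4, -9, -9)
Parametric form r = R + t·d:
x = 6 + 4t, y = 2 - 9t, z = 4 - 9t

x = 6 + 4t, y = 2 - 9t, z = 4 - 9t


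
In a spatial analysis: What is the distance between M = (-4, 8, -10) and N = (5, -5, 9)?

d = √[(x₂-x₁)² + (y₂-y₁)² + (z₂-z₁)²]
  = √[9² + (-13)² + 19²]
  = √[81 + 169 + 361]
  = √611
  ≈ 24.72

24.72


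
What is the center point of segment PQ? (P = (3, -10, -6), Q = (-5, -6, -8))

M = ((x₁+x₂)/2, (y₁+y₂)/2, (z₁+z₂)/2)
  = ((3 - 5)/2, (-10 - 6)/2, (-6 - 8)/2)
  = (-2/2, -16/2, -14/2)
  = (-1, -8, -7)

(-1, -8, -7)


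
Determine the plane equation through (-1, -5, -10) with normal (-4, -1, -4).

The plane through P with normal n = (a, b, c) satisfies n·(r - P) = 0,
i.e. ax + by + cz = a·x₀ + b·y₀ + c·z₀.
d = (-4)·(-1) + (-1)·(-5) + (-4)·(-10)
  = 4 + 5 + 40
  = 49
Equation: -4x - y - 4z = 49

-4x - y - 4z = 49


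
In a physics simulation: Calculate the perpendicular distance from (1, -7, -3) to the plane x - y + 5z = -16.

distance = |a·x₀ + b·y₀ + c·z₀ - d| / √(a² + b² + c²)
  = |1·1 + (-1)·(-7) + 5·(-3) - (-16)| / √(1² + (-1)² + 5²)
  = |1 + 7 - 15 + 16| / √(1 + 1 + 25)
  = |9| / √27
  = 9 / 5.196
  ≈ 1.732

1.732


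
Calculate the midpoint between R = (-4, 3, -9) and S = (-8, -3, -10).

M = ((x₁+x₂)/2, (y₁+y₂)/2, (z₁+z₂)/2)
  = ((-4 - 8)/2, (3 - 3)/2, (-9 - 10)/2)
  = (-12/2, 0/2, -19/2)
  = (-6, 0, -9.5)

(-6, 0, -9.5)


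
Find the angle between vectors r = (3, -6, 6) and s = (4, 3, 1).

r·s = 3·4 + (-6)·3 + 6·1 = 12 - 18 + 6 = 0
|r| = √(3² + (-6)² + 6²) = √81 ≈ 9
|s| = √(4² + 3² + 1²) = √26 ≈ 5.099
cos θ = (r·s)/(|r||s|) = 0/(9·5.099) ≈ 0
θ = arccos(0) ≈ 90°

90°


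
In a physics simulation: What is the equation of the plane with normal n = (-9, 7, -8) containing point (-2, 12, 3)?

The plane through P with normal n = (a, b, c) satisfies n·(r - P) = 0,
i.e. ax + by + cz = a·x₀ + b·y₀ + c·z₀.
d = (-9)·(-2) + 7·12 + (-8)·3
  = 18 + 84 - 24
  = 78
Equation: -9x + 7y - 8z = 78

-9x + 7y - 8z = 78


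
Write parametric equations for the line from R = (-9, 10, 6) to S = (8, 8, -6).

Direction vector d = S - R = (8 + 9, 8 - 10, -6 - 6) = (17, -2, -12)
Parametric form r = R + t·d:
x = -9 + 17t, y = 10 - 2t, z = 6 - 12t

x = -9 + 17t, y = 10 - 2t, z = 6 - 12t


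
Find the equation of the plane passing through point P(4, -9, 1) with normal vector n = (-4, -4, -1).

The plane through P with normal n = (a, b, c) satisfies n·(r - P) = 0,
i.e. ax + by + cz = a·x₀ + b·y₀ + c·z₀.
d = (-4)·4 + (-4)·(-9) + (-1)·1
  = -16 + 36 - 1
  = 19
Equation: -4x - 4y - z = 19

-4x - 4y - z = 19


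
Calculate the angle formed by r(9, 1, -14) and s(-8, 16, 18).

r·s = 9·(-8) + 1·16 + (-14)·18 = -72 + 16 - 252 = -308
|r| = √(9² + 1² + (-14)²) = √278 ≈ 16.67
|s| = √((-8)² + 16² + 18²) = √644 ≈ 25.38
cos θ = (r·s)/(|r||s|) = -308/(16.67·25.38) ≈ -0.7279
θ = arccos(-0.7279) ≈ 136.7°

136.7°


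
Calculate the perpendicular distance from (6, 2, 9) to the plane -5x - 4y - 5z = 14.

distance = |a·x₀ + b·y₀ + c·z₀ - d| / √(a² + b² + c²)
  = |(-5)·6 + (-4)·2 + (-5)·9 - 14| / √((-5)² + (-4)² + (-5)²)
  = |-30 - 8 - 45 - 14| / √(25 + 16 + 25)
  = |-97| / √66
  = 97 / 8.124
  ≈ 11.94

11.94


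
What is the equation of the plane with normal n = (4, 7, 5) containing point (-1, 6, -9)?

The plane through P with normal n = (a, b, c) satisfies n·(r - P) = 0,
i.e. ax + by + cz = a·x₀ + b·y₀ + c·z₀.
d = 4·(-1) + 7·6 + 5·(-9)
  = -4 + 42 - 45
  = -7
Equation: 4x + 7y + 5z = -7

4x + 7y + 5z = -7


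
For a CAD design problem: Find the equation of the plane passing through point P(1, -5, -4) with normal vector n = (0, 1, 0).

The plane through P with normal n = (a, b, c) satisfies n·(r - P) = 0,
i.e. ax + by + cz = a·x₀ + b·y₀ + c·z₀.
d = 0·1 + 1·(-5) + 0·(-4)
  = 0 - 5 + 0
  = -5
Equation: y = -5

y = -5


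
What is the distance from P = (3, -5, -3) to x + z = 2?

distance = |a·x₀ + b·y₀ + c·z₀ - d| / √(a² + b² + c²)
  = |1·3 + 0·(-5) + 1·(-3) - 2| / √(1² + 0² + 1²)
  = |3 + 0 - 3 - 2| / √(1 + 0 + 1)
  = |-2| / √2
  = 2 / 1.414
  ≈ 1.414

1.414


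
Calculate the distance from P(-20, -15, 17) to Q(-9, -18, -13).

d = √[(x₂-x₁)² + (y₂-y₁)² + (z₂-z₁)²]
  = √[11² + (-3)² + (-30)²]
  = √[121 + 9 + 900]
  = √1030
  ≈ 32.09

32.09


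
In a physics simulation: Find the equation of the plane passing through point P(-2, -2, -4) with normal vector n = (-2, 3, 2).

The plane through P with normal n = (a, b, c) satisfies n·(r - P) = 0,
i.e. ax + by + cz = a·x₀ + b·y₀ + c·z₀.
d = (-2)·(-2) + 3·(-2) + 2·(-4)
  = 4 - 6 - 8
  = -10
Equation: -2x + 3y + 2z = -10

-2x + 3y + 2z = -10


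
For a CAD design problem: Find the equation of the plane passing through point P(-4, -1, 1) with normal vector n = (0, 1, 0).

The plane through P with normal n = (a, b, c) satisfies n·(r - P) = 0,
i.e. ax + by + cz = a·x₀ + b·y₀ + c·z₀.
d = 0·(-4) + 1·(-1) + 0·1
  = 0 - 1 + 0
  = -1
Equation: y = -1

y = -1


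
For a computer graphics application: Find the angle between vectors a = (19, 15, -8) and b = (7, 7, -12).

a·b = 19·7 + 15·7 + (-8)·(-12) = 133 + 105 + 96 = 334
|a| = √(19² + 15² + (-8)²) = √650 ≈ 25.5
|b| = √(7² + 7² + (-12)²) = √242 ≈ 15.56
cos θ = (a·b)/(|a||b|) = 334/(25.5·15.56) ≈ 0.8421
θ = arccos(0.8421) ≈ 32.63°

32.63°


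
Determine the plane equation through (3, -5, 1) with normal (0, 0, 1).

The plane through P with normal n = (a, b, c) satisfies n·(r - P) = 0,
i.e. ax + by + cz = a·x₀ + b·y₀ + c·z₀.
d = 0·3 + 0·(-5) + 1·1
  = 0 + 0 + 1
  = 1
Equation: z = 1

z = 1


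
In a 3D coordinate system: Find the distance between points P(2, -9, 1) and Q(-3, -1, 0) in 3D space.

d = √[(x₂-x₁)² + (y₂-y₁)² + (z₂-z₁)²]
  = √[(-5)² + 8² + (-1)²]
  = √[25 + 64 + 1]
  = √90
  ≈ 9.487

9.487


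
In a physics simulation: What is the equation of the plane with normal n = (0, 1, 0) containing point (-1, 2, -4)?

The plane through P with normal n = (a, b, c) satisfies n·(r - P) = 0,
i.e. ax + by + cz = a·x₀ + b·y₀ + c·z₀.
d = 0·(-1) + 1·2 + 0·(-4)
  = 0 + 2 + 0
  = 2
Equation: y = 2

y = 2


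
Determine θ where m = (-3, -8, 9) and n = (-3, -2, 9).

m·n = (-3)·(-3) + (-8)·(-2) + 9·9 = 9 + 16 + 81 = 106
|m| = √((-3)² + (-8)² + 9²) = √154 ≈ 12.41
|n| = √((-3)² + (-2)² + 9²) = √94 ≈ 9.695
cos θ = (m·n)/(|m||n|) = 106/(12.41·9.695) ≈ 0.881
θ = arccos(0.881) ≈ 28.24°

28.24°


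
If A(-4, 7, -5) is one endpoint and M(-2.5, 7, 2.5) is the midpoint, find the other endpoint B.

B = 2M - A
  = (2·(-2.5) - (-4), 2·7 - 7, 2·2.5 - (-5))
  = (-5 + 4, 14 - 7, 5 + 5)
  = (-1, 7, 10)

(-1, 7, 10)


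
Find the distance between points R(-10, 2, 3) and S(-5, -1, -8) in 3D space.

d = √[(x₂-x₁)² + (y₂-y₁)² + (z₂-z₁)²]
  = √[5² + (-3)² + (-11)²]
  = √[25 + 9 + 121]
  = √155
  ≈ 12.45

12.45


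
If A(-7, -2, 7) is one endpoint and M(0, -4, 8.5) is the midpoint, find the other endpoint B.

B = 2M - A
  = (2·0 - (-7), 2·(-4) - (-2), 2·8.5 - 7)
  = (0 + 7, -8 + 2, 17 - 7)
  = (7, -6, 10)

(7, -6, 10)


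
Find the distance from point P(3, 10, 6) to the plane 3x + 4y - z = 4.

distance = |a·x₀ + b·y₀ + c·z₀ - d| / √(a² + b² + c²)
  = |3·3 + 4·10 + (-1)·6 - 4| / √(3² + 4² + (-1)²)
  = |9 + 40 - 6 - 4| / √(9 + 16 + 1)
  = |39| / √26
  = 39 / 5.099
  ≈ 7.649

7.649


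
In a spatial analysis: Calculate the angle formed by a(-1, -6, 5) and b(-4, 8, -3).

a·b = (-1)·(-4) + (-6)·8 + 5·(-3) = 4 - 48 - 15 = -59
|a| = √((-1)² + (-6)² + 5²) = √62 ≈ 7.874
|b| = √((-4)² + 8² + (-3)²) = √89 ≈ 9.434
cos θ = (a·b)/(|a||b|) = -59/(7.874·9.434) ≈ -0.7943
θ = arccos(-0.7943) ≈ 142.6°

142.6°


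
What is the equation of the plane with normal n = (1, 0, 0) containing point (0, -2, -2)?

The plane through P with normal n = (a, b, c) satisfies n·(r - P) = 0,
i.e. ax + by + cz = a·x₀ + b·y₀ + c·z₀.
d = 1·0 + 0·(-2) + 0·(-2)
  = 0 + 0 + 0
  = 0
Equation: x = 0

x = 0


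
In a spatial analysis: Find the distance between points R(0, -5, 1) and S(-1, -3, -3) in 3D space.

d = √[(x₂-x₁)² + (y₂-y₁)² + (z₂-z₁)²]
  = √[(-1)² + 2² + (-4)²]
  = √[1 + 4 + 16]
  = √21
  ≈ 4.583

4.583


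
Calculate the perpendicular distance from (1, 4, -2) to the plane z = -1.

distance = |a·x₀ + b·y₀ + c·z₀ - d| / √(a² + b² + c²)
  = |0·1 + 0·4 + 1·(-2) - (-1)| / √(0² + 0² + 1²)
  = |0 + 0 - 2 + 1| / √(0 + 0 + 1)
  = |-1| / √1
  = 1 / 1
  ≈ 1

1


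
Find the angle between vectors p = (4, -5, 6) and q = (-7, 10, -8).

p·q = 4·(-7) + (-5)·10 + 6·(-8) = -28 - 50 - 48 = -126
|p| = √(4² + (-5)² + 6²) = √77 ≈ 8.775
|q| = √((-7)² + 10² + (-8)²) = √213 ≈ 14.59
cos θ = (p·q)/(|p||q|) = -126/(8.775·14.59) ≈ -0.9839
θ = arccos(-0.9839) ≈ 169.7°

169.7°


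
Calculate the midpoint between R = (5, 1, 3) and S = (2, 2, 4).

M = ((x₁+x₂)/2, (y₁+y₂)/2, (z₁+z₂)/2)
  = ((5 + 2)/2, (1 + 2)/2, (3 + 4)/2)
  = (7/2, 3/2, 7/2)
  = (3.5, 1.5, 3.5)

(3.5, 1.5, 3.5)


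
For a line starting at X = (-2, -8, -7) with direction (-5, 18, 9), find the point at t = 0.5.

P(t) = X + t·d
  = (-2 + (-5)·0.5, -8 + 18·0.5, -7 + 9·0.5)
  = (-2 - 2.5, -8 + 9, -7 + 4.5)
  = (-4.5, 1, -2.5)

(-4.5, 1, -2.5)


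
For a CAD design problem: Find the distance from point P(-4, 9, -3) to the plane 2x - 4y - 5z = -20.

distance = |a·x₀ + b·y₀ + c·z₀ - d| / √(a² + b² + c²)
  = |2·(-4) + (-4)·9 + (-5)·(-3) - (-20)| / √(2² + (-4)² + (-5)²)
  = |-8 - 36 + 15 + 20| / √(4 + 16 + 25)
  = |-9| / √45
  = 9 / 6.708
  ≈ 1.342

1.342


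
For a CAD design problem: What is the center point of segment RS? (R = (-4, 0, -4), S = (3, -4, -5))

M = ((x₁+x₂)/2, (y₁+y₂)/2, (z₁+z₂)/2)
  = ((-4 + 3)/2, (0 - 4)/2, (-4 - 5)/2)
  = (-1/2, -4/2, -9/2)
  = (-0.5, -2, -4.5)

(-0.5, -2, -4.5)


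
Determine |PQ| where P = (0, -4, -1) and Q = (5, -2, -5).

d = √[(x₂-x₁)² + (y₂-y₁)² + (z₂-z₁)²]
  = √[5² + 2² + (-4)²]
  = √[25 + 4 + 16]
  = √45
  ≈ 6.708

6.708


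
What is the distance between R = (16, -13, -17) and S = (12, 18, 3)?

d = √[(x₂-x₁)² + (y₂-y₁)² + (z₂-z₁)²]
  = √[(-4)² + 31² + 20²]
  = √[16 + 961 + 400]
  = √1377
  ≈ 37.11

37.11


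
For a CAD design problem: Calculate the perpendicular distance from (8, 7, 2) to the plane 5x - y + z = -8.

distance = |a·x₀ + b·y₀ + c·z₀ - d| / √(a² + b² + c²)
  = |5·8 + (-1)·7 + 1·2 - (-8)| / √(5² + (-1)² + 1²)
  = |40 - 7 + 2 + 8| / √(25 + 1 + 1)
  = |43| / √27
  = 43 / 5.196
  ≈ 8.275

8.275


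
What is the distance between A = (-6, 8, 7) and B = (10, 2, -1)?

d = √[(x₂-x₁)² + (y₂-y₁)² + (z₂-z₁)²]
  = √[16² + (-6)² + (-8)²]
  = √[256 + 36 + 64]
  = √356
  ≈ 18.87

18.87


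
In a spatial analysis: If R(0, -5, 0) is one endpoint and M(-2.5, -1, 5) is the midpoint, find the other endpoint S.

S = 2M - R
  = (2·(-2.5) - 0, 2·(-1) - (-5), 2·5 - 0)
  = (-5 + 0, -2 + 5, 10 + 0)
  = (-5, 3, 10)

(-5, 3, 10)


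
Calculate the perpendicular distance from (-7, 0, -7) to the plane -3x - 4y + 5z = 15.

distance = |a·x₀ + b·y₀ + c·z₀ - d| / √(a² + b² + c²)
  = |(-3)·(-7) + (-4)·0 + 5·(-7) - 15| / √((-3)² + (-4)² + 5²)
  = |21 + 0 - 35 - 15| / √(9 + 16 + 25)
  = |-29| / √50
  = 29 / 7.071
  ≈ 4.101

4.101


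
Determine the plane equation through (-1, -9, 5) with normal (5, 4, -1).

The plane through P with normal n = (a, b, c) satisfies n·(r - P) = 0,
i.e. ax + by + cz = a·x₀ + b·y₀ + c·z₀.
d = 5·(-1) + 4·(-9) + (-1)·5
  = -5 - 36 - 5
  = -46
Equation: 5x + 4y - z = -46

5x + 4y - z = -46


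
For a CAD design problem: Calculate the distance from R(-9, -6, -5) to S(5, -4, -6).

d = √[(x₂-x₁)² + (y₂-y₁)² + (z₂-z₁)²]
  = √[14² + 2² + (-1)²]
  = √[196 + 4 + 1]
  = √201
  ≈ 14.18

14.18


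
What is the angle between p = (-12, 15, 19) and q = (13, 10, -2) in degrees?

p·q = (-12)·13 + 15·10 + 19·(-2) = -156 + 150 - 38 = -44
|p| = √((-12)² + 15² + 19²) = √730 ≈ 27.02
|q| = √(13² + 10² + (-2)²) = √273 ≈ 16.52
cos θ = (p·q)/(|p||q|) = -44/(27.02·16.52) ≈ -0.09856
θ = arccos(-0.09856) ≈ 95.66°

95.66°


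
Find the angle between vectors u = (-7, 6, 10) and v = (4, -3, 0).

u·v = (-7)·4 + 6·(-3) + 10·0 = -28 - 18 + 0 = -46
|u| = √((-7)² + 6² + 10²) = √185 ≈ 13.6
|v| = √(4² + (-3)² + 0²) = √25 ≈ 5
cos θ = (u·v)/(|u||v|) = -46/(13.6·5) ≈ -0.6764
θ = arccos(-0.6764) ≈ 132.6°

132.6°


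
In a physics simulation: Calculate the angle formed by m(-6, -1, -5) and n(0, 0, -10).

m·n = (-6)·0 + (-1)·0 + (-5)·(-10) = 0 + 0 + 50 = 50
|m| = √((-6)² + (-1)² + (-5)²) = √62 ≈ 7.874
|n| = √(0² + 0² + (-10)²) = √100 ≈ 10
cos θ = (m·n)/(|m||n|) = 50/(7.874·10) ≈ 0.635
θ = arccos(0.635) ≈ 50.58°

50.58°


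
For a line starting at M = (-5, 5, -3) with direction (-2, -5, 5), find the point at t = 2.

P(t) = M + t·d
  = (-5 + (-2)·2, 5 + (-5)·2, -3 + 5·2)
  = (-5 - 4, 5 - 10, -3 + 10)
  = (-9, -5, 7)

(-9, -5, 7)


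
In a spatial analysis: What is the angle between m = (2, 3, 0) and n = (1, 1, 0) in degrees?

m·n = 2·1 + 3·1 + 0·0 = 2 + 3 + 0 = 5
|m| = √(2² + 3² + 0²) = √13 ≈ 3.606
|n| = √(1² + 1² + 0²) = √2 ≈ 1.414
cos θ = (m·n)/(|m||n|) = 5/(3.606·1.414) ≈ 0.9806
θ = arccos(0.9806) ≈ 11.31°

11.31°


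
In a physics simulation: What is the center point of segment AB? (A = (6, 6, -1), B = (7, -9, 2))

M = ((x₁+x₂)/2, (y₁+y₂)/2, (z₁+z₂)/2)
  = ((6 + 7)/2, (6 - 9)/2, (-1 + 2)/2)
  = (13/2, -3/2, 1/2)
  = (6.5, -1.5, 0.5)

(6.5, -1.5, 0.5)


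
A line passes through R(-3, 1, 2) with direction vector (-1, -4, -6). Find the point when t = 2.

P(t) = R + t·d
  = (-3 + (-1)·2, 1 + (-4)·2, 2 + (-6)·2)
  = (-3 - 2, 1 - 8, 2 - 12)
  = (-5, -7, -10)

(-5, -7, -10)


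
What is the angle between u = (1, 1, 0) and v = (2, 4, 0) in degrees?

u·v = 1·2 + 1·4 + 0·0 = 2 + 4 + 0 = 6
|u| = √(1² + 1² + 0²) = √2 ≈ 1.414
|v| = √(2² + 4² + 0²) = √20 ≈ 4.472
cos θ = (u·v)/(|u||v|) = 6/(1.414·4.472) ≈ 0.9487
θ = arccos(0.9487) ≈ 18.43°

18.43°


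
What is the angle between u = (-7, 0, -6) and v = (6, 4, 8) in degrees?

u·v = (-7)·6 + 0·4 + (-6)·8 = -42 + 0 - 48 = -90
|u| = √((-7)² + 0² + (-6)²) = √85 ≈ 9.22
|v| = √(6² + 4² + 8²) = √116 ≈ 10.77
cos θ = (u·v)/(|u||v|) = -90/(9.22·10.77) ≈ -0.9064
θ = arccos(-0.9064) ≈ 155°

155°


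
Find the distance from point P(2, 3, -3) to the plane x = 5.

distance = |a·x₀ + b·y₀ + c·z₀ - d| / √(a² + b² + c²)
  = |1·2 + 0·3 + 0·(-3) - 5| / √(1² + 0² + 0²)
  = |2 + 0 + 0 - 5| / √(1 + 0 + 0)
  = |-3| / √1
  = 3 / 1
  ≈ 3

3


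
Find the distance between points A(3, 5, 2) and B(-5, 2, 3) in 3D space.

d = √[(x₂-x₁)² + (y₂-y₁)² + (z₂-z₁)²]
  = √[(-8)² + (-3)² + 1²]
  = √[64 + 9 + 1]
  = √74
  ≈ 8.602

8.602


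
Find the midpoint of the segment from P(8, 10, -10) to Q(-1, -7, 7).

M = ((x₁+x₂)/2, (y₁+y₂)/2, (z₁+z₂)/2)
  = ((8 - 1)/2, (10 - 7)/2, (-10 + 7)/2)
  = (7/2, 3/2, -3/2)
  = (3.5, 1.5, -1.5)

(3.5, 1.5, -1.5)


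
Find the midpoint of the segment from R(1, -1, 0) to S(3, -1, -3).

M = ((x₁+x₂)/2, (y₁+y₂)/2, (z₁+z₂)/2)
  = ((1 + 3)/2, (-1 - 1)/2, (0 - 3)/2)
  = (4/2, -2/2, -3/2)
  = (2, -1, -1.5)

(2, -1, -1.5)


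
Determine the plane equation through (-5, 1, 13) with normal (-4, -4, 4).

The plane through P with normal n = (a, b, c) satisfies n·(r - P) = 0,
i.e. ax + by + cz = a·x₀ + b·y₀ + c·z₀.
d = (-4)·(-5) + (-4)·1 + 4·13
  = 20 - 4 + 52
  = 68
Equation: -4x - 4y + 4z = 68

-4x - 4y + 4z = 68


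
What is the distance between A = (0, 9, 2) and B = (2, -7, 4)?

d = √[(x₂-x₁)² + (y₂-y₁)² + (z₂-z₁)²]
  = √[2² + (-16)² + 2²]
  = √[4 + 256 + 4]
  = √264
  ≈ 16.25

16.25


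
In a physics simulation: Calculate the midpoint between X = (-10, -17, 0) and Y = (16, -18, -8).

M = ((x₁+x₂)/2, (y₁+y₂)/2, (z₁+z₂)/2)
  = ((-10 + 16)/2, (-17 - 18)/2, (0 - 8)/2)
  = (6/2, -35/2, -8/2)
  = (3, -17.5, -4)

(3, -17.5, -4)


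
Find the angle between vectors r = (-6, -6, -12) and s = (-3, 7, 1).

r·s = (-6)·(-3) + (-6)·7 + (-12)·1 = 18 - 42 - 12 = -36
|r| = √((-6)² + (-6)² + (-12)²) = √216 ≈ 14.7
|s| = √((-3)² + 7² + 1²) = √59 ≈ 7.681
cos θ = (r·s)/(|r||s|) = -36/(14.7·7.681) ≈ -0.3189
θ = arccos(-0.3189) ≈ 108.6°

108.6°


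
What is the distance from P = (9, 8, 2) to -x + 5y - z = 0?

distance = |a·x₀ + b·y₀ + c·z₀ - d| / √(a² + b² + c²)
  = |(-1)·9 + 5·8 + (-1)·2 - 0| / √((-1)² + 5² + (-1)²)
  = |-9 + 40 - 2 + 0| / √(1 + 25 + 1)
  = |29| / √27
  = 29 / 5.196
  ≈ 5.581

5.581


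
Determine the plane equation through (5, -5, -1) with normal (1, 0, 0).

The plane through P with normal n = (a, b, c) satisfies n·(r - P) = 0,
i.e. ax + by + cz = a·x₀ + b·y₀ + c·z₀.
d = 1·5 + 0·(-5) + 0·(-1)
  = 5 + 0 + 0
  = 5
Equation: x = 5

x = 5


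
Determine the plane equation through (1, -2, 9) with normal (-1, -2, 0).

The plane through P with normal n = (a, b, c) satisfies n·(r - P) = 0,
i.e. ax + by + cz = a·x₀ + b·y₀ + c·z₀.
d = (-1)·1 + (-2)·(-2) + 0·9
  = -1 + 4 + 0
  = 3
Equation: -x - 2y = 3

-x - 2y = 3


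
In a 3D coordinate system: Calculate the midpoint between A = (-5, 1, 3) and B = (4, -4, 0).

M = ((x₁+x₂)/2, (y₁+y₂)/2, (z₁+z₂)/2)
  = ((-5 + 4)/2, (1 - 4)/2, (3 + 0)/2)
  = (-1/2, -3/2, 3/2)
  = (-0.5, -1.5, 1.5)

(-0.5, -1.5, 1.5)


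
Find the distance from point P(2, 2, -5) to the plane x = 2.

distance = |a·x₀ + b·y₀ + c·z₀ - d| / √(a² + b² + c²)
  = |1·2 + 0·2 + 0·(-5) - 2| / √(1² + 0² + 0²)
  = |2 + 0 + 0 - 2| / √(1 + 0 + 0)
  = |0| / √1
  = 0 / 1
  ≈ 0

0


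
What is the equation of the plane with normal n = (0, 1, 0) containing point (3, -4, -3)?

The plane through P with normal n = (a, b, c) satisfies n·(r - P) = 0,
i.e. ax + by + cz = a·x₀ + b·y₀ + c·z₀.
d = 0·3 + 1·(-4) + 0·(-3)
  = 0 - 4 + 0
  = -4
Equation: y = -4

y = -4


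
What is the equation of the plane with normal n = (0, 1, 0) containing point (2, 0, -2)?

The plane through P with normal n = (a, b, c) satisfies n·(r - P) = 0,
i.e. ax + by + cz = a·x₀ + b·y₀ + c·z₀.
d = 0·2 + 1·0 + 0·(-2)
  = 0 + 0 + 0
  = 0
Equation: y = 0

y = 0


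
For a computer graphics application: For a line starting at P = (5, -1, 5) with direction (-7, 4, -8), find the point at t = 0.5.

P(t) = P + t·d
  = (5 + (-7)·0.5, -1 + 4·0.5, 5 + (-8)·0.5)
  = (5 - 3.5, -1 + 2, 5 - 4)
  = (1.5, 1, 1)

(1.5, 1, 1)


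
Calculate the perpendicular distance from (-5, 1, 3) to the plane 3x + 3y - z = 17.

distance = |a·x₀ + b·y₀ + c·z₀ - d| / √(a² + b² + c²)
  = |3·(-5) + 3·1 + (-1)·3 - 17| / √(3² + 3² + (-1)²)
  = |-15 + 3 - 3 - 17| / √(9 + 9 + 1)
  = |-32| / √19
  = 32 / 4.359
  ≈ 7.341

7.341


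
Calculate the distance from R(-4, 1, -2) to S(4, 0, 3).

d = √[(x₂-x₁)² + (y₂-y₁)² + (z₂-z₁)²]
  = √[8² + (-1)² + 5²]
  = √[64 + 1 + 25]
  = √90
  ≈ 9.487

9.487


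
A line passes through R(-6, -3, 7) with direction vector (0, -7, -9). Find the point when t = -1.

P(t) = R + t·d
  = (-6 + 0·(-1), -3 + (-7)·(-1), 7 + (-9)·(-1))
  = (-6 + 0, -3 + 7, 7 + 9)
  = (-6, 4, 16)

(-6, 4, 16)


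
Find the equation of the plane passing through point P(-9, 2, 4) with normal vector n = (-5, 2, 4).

The plane through P with normal n = (a, b, c) satisfies n·(r - P) = 0,
i.e. ax + by + cz = a·x₀ + b·y₀ + c·z₀.
d = (-5)·(-9) + 2·2 + 4·4
  = 45 + 4 + 16
  = 65
Equation: -5x + 2y + 4z = 65

-5x + 2y + 4z = 65


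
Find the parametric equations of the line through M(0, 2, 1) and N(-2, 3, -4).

Direction vector d = N - M = (-2 + 0, 3 - 2, -4 - 1) = (-2, 1, -5)
Parametric form r = M + t·d:
x = 0 - 2t, y = 2 + t, z = 1 - 5t

x = 0 - 2t, y = 2 + t, z = 1 - 5t


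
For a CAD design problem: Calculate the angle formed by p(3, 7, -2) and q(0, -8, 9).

p·q = 3·0 + 7·(-8) + (-2)·9 = 0 - 56 - 18 = -74
|p| = √(3² + 7² + (-2)²) = √62 ≈ 7.874
|q| = √(0² + (-8)² + 9²) = √145 ≈ 12.04
cos θ = (p·q)/(|p||q|) = -74/(7.874·12.04) ≈ -0.7805
θ = arccos(-0.7805) ≈ 141.3°

141.3°


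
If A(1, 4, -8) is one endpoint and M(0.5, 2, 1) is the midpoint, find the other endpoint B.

B = 2M - A
  = (2·0.5 - 1, 2·2 - 4, 2·1 - (-8))
  = (1 - 1, 4 - 4, 2 + 8)
  = (0, 0, 10)

(0, 0, 10)


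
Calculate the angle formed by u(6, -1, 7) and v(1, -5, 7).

u·v = 6·1 + (-1)·(-5) + 7·7 = 6 + 5 + 49 = 60
|u| = √(6² + (-1)² + 7²) = √86 ≈ 9.274
|v| = √(1² + (-5)² + 7²) = √75 ≈ 8.66
cos θ = (u·v)/(|u||v|) = 60/(9.274·8.66) ≈ 0.7471
θ = arccos(0.7471) ≈ 41.66°

41.66°


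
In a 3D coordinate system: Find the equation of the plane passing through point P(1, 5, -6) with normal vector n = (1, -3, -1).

The plane through P with normal n = (a, b, c) satisfies n·(r - P) = 0,
i.e. ax + by + cz = a·x₀ + b·y₀ + c·z₀.
d = 1·1 + (-3)·5 + (-1)·(-6)
  = 1 - 15 + 6
  = -8
Equation: x - 3y - z = -8

x - 3y - z = -8


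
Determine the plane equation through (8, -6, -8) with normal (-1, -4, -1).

The plane through P with normal n = (a, b, c) satisfies n·(r - P) = 0,
i.e. ax + by + cz = a·x₀ + b·y₀ + c·z₀.
d = (-1)·8 + (-4)·(-6) + (-1)·(-8)
  = -8 + 24 + 8
  = 24
Equation: -x - 4y - z = 24

-x - 4y - z = 24


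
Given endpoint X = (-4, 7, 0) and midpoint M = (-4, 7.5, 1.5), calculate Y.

Y = 2M - X
  = (2·(-4) - (-4), 2·7.5 - 7, 2·1.5 - 0)
  = (-8 + 4, 15 - 7, 3 + 0)
  = (-4, 8, 3)

(-4, 8, 3)


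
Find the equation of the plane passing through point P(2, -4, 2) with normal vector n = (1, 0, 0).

The plane through P with normal n = (a, b, c) satisfies n·(r - P) = 0,
i.e. ax + by + cz = a·x₀ + b·y₀ + c·z₀.
d = 1·2 + 0·(-4) + 0·2
  = 2 + 0 + 0
  = 2
Equation: x = 2

x = 2


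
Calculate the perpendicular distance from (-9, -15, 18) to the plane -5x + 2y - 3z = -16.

distance = |a·x₀ + b·y₀ + c·z₀ - d| / √(a² + b² + c²)
  = |(-5)·(-9) + 2·(-15) + (-3)·18 - (-16)| / √((-5)² + 2² + (-3)²)
  = |45 - 30 - 54 + 16| / √(25 + 4 + 9)
  = |-23| / √38
  = 23 / 6.164
  ≈ 3.731

3.731


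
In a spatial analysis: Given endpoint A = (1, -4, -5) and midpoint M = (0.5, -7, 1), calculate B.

B = 2M - A
  = (2·0.5 - 1, 2·(-7) - (-4), 2·1 - (-5))
  = (1 - 1, -14 + 4, 2 + 5)
  = (0, -10, 7)

(0, -10, 7)


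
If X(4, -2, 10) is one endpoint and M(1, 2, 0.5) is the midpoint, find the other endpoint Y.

Y = 2M - X
  = (2·1 - 4, 2·2 - (-2), 2·0.5 - 10)
  = (2 - 4, 4 + 2, 1 - 10)
  = (-2, 6, -9)

(-2, 6, -9)


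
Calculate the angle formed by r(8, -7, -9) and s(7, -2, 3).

r·s = 8·7 + (-7)·(-2) + (-9)·3 = 56 + 14 - 27 = 43
|r| = √(8² + (-7)² + (-9)²) = √194 ≈ 13.93
|s| = √(7² + (-2)² + 3²) = √62 ≈ 7.874
cos θ = (r·s)/(|r||s|) = 43/(13.93·7.874) ≈ 0.3921
θ = arccos(0.3921) ≈ 66.92°

66.92°


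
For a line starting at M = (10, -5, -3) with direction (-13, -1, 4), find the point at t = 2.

P(t) = M + t·d
  = (10 + (-13)·2, -5 + (-1)·2, -3 + 4·2)
  = (10 - 26, -5 - 2, -3 + 8)
  = (-16, -7, 5)

(-16, -7, 5)


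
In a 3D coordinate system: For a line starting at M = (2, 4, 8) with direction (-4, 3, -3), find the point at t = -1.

P(t) = M + t·d
  = (2 + (-4)·(-1), 4 + 3·(-1), 8 + (-3)·(-1))
  = (2 + 4, 4 - 3, 8 + 3)
  = (6, 1, 11)

(6, 1, 11)


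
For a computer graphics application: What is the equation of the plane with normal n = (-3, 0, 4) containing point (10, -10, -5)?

The plane through P with normal n = (a, b, c) satisfies n·(r - P) = 0,
i.e. ax + by + cz = a·x₀ + b·y₀ + c·z₀.
d = (-3)·10 + 0·(-10) + 4·(-5)
  = -30 + 0 - 20
  = -50
Equation: -3x + 4z = -50

-3x + 4z = -50


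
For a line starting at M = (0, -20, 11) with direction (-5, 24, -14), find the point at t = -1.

P(t) = M + t·d
  = (0 + (-5)·(-1), -20 + 24·(-1), 11 + (-14)·(-1))
  = (0 + 5, -20 - 24, 11 + 14)
  = (5, -44, 25)

(5, -44, 25)


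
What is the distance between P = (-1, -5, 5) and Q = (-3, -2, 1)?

d = √[(x₂-x₁)² + (y₂-y₁)² + (z₂-z₁)²]
  = √[(-2)² + 3² + (-4)²]
  = √[4 + 9 + 16]
  = √29
  ≈ 5.385

5.385


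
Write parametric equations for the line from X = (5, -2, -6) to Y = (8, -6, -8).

Direction vector d = Y - X = (8 - 5, -6 + 2, -8 + 6) = (3, -4, -2)
Parametric form r = X + t·d:
x = 5 + 3t, y = -2 - 4t, z = -6 - 2t

x = 5 + 3t, y = -2 - 4t, z = -6 - 2t


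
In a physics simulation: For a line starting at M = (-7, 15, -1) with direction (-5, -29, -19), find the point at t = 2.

P(t) = M + t·d
  = (-7 + (-5)·2, 15 + (-29)·2, -1 + (-19)·2)
  = (-7 - 10, 15 - 58, -1 - 38)
  = (-17, -43, -39)

(-17, -43, -39)


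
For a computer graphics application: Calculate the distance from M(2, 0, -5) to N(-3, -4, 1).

d = √[(x₂-x₁)² + (y₂-y₁)² + (z₂-z₁)²]
  = √[(-5)² + (-4)² + 6²]
  = √[25 + 16 + 36]
  = √77
  ≈ 8.775

8.775


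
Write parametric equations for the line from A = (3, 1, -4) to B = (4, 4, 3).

Direction vector d = B - A = (4 - 3, 4 - 1, 3 + 4) = (1, 3, 7)
Parametric form r = A + t·d:
x = 3 + t, y = 1 + 3t, z = -4 + 7t

x = 3 + t, y = 1 + 3t, z = -4 + 7t


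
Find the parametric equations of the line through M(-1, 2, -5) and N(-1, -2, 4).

Direction vector d = N - M = (-1 + 1, -2 - 2, 4 + 5) = (0, -4, 9)
Parametric form r = M + t·d:
x = -1, y = 2 - 4t, z = -5 + 9t

x = -1, y = 2 - 4t, z = -5 + 9t


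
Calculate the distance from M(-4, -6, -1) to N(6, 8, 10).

d = √[(x₂-x₁)² + (y₂-y₁)² + (z₂-z₁)²]
  = √[10² + 14² + 11²]
  = √[100 + 196 + 121]
  = √417
  ≈ 20.42

20.42


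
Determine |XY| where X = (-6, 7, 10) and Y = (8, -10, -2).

d = √[(x₂-x₁)² + (y₂-y₁)² + (z₂-z₁)²]
  = √[14² + (-17)² + (-12)²]
  = √[196 + 289 + 144]
  = √629
  ≈ 25.08

25.08


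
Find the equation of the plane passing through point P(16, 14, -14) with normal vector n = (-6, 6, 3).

The plane through P with normal n = (a, b, c) satisfies n·(r - P) = 0,
i.e. ax + by + cz = a·x₀ + b·y₀ + c·z₀.
d = (-6)·16 + 6·14 + 3·(-14)
  = -96 + 84 - 42
  = -54
Equation: -6x + 6y + 3z = -54

-6x + 6y + 3z = -54


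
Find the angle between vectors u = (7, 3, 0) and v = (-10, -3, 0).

u·v = 7·(-10) + 3·(-3) + 0·0 = -70 - 9 + 0 = -79
|u| = √(7² + 3² + 0²) = √58 ≈ 7.616
|v| = √((-10)² + (-3)² + 0²) = √109 ≈ 10.44
cos θ = (u·v)/(|u||v|) = -79/(7.616·10.44) ≈ -0.9936
θ = arccos(-0.9936) ≈ 173.5°

173.5°


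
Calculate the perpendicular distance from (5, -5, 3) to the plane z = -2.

distance = |a·x₀ + b·y₀ + c·z₀ - d| / √(a² + b² + c²)
  = |0·5 + 0·(-5) + 1·3 - (-2)| / √(0² + 0² + 1²)
  = |0 + 0 + 3 + 2| / √(0 + 0 + 1)
  = |5| / √1
  = 5 / 1
  ≈ 5

5


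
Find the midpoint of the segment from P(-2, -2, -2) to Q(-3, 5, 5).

M = ((x₁+x₂)/2, (y₁+y₂)/2, (z₁+z₂)/2)
  = ((-2 - 3)/2, (-2 + 5)/2, (-2 + 5)/2)
  = (-5/2, 3/2, 3/2)
  = (-2.5, 1.5, 1.5)

(-2.5, 1.5, 1.5)


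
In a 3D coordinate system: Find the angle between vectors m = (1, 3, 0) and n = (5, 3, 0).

m·n = 1·5 + 3·3 + 0·0 = 5 + 9 + 0 = 14
|m| = √(1² + 3² + 0²) = √10 ≈ 3.162
|n| = √(5² + 3² + 0²) = √34 ≈ 5.831
cos θ = (m·n)/(|m||n|) = 14/(3.162·5.831) ≈ 0.7593
θ = arccos(0.7593) ≈ 40.6°

40.6°


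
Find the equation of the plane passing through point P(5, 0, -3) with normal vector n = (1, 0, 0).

The plane through P with normal n = (a, b, c) satisfies n·(r - P) = 0,
i.e. ax + by + cz = a·x₀ + b·y₀ + c·z₀.
d = 1·5 + 0·0 + 0·(-3)
  = 5 + 0 + 0
  = 5
Equation: x = 5

x = 5


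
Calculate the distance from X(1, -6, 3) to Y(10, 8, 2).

d = √[(x₂-x₁)² + (y₂-y₁)² + (z₂-z₁)²]
  = √[9² + 14² + (-1)²]
  = √[81 + 196 + 1]
  = √278
  ≈ 16.67

16.67


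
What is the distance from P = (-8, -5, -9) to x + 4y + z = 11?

distance = |a·x₀ + b·y₀ + c·z₀ - d| / √(a² + b² + c²)
  = |1·(-8) + 4·(-5) + 1·(-9) - 11| / √(1² + 4² + 1²)
  = |-8 - 20 - 9 - 11| / √(1 + 16 + 1)
  = |-48| / √18
  = 48 / 4.243
  ≈ 11.31

11.31


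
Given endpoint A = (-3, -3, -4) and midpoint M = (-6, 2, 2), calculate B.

B = 2M - A
  = (2·(-6) - (-3), 2·2 - (-3), 2·2 - (-4))
  = (-12 + 3, 4 + 3, 4 + 4)
  = (-9, 7, 8)

(-9, 7, 8)


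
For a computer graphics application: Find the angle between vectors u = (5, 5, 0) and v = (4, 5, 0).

u·v = 5·4 + 5·5 + 0·0 = 20 + 25 + 0 = 45
|u| = √(5² + 5² + 0²) = √50 ≈ 7.071
|v| = √(4² + 5² + 0²) = √41 ≈ 6.403
cos θ = (u·v)/(|u||v|) = 45/(7.071·6.403) ≈ 0.9939
θ = arccos(0.9939) ≈ 6.34°

6.34°


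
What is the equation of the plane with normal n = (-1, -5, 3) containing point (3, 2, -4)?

The plane through P with normal n = (a, b, c) satisfies n·(r - P) = 0,
i.e. ax + by + cz = a·x₀ + b·y₀ + c·z₀.
d = (-1)·3 + (-5)·2 + 3·(-4)
  = -3 - 10 - 12
  = -25
Equation: -x - 5y + 3z = -25

-x - 5y + 3z = -25


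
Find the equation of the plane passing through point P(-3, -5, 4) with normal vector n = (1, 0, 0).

The plane through P with normal n = (a, b, c) satisfies n·(r - P) = 0,
i.e. ax + by + cz = a·x₀ + b·y₀ + c·z₀.
d = 1·(-3) + 0·(-5) + 0·4
  = -3 + 0 + 0
  = -3
Equation: x = -3

x = -3


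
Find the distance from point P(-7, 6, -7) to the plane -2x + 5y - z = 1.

distance = |a·x₀ + b·y₀ + c·z₀ - d| / √(a² + b² + c²)
  = |(-2)·(-7) + 5·6 + (-1)·(-7) - 1| / √((-2)² + 5² + (-1)²)
  = |14 + 30 + 7 - 1| / √(4 + 25 + 1)
  = |50| / √30
  = 50 / 5.477
  ≈ 9.129

9.129


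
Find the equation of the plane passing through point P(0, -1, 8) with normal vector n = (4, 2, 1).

The plane through P with normal n = (a, b, c) satisfies n·(r - P) = 0,
i.e. ax + by + cz = a·x₀ + b·y₀ + c·z₀.
d = 4·0 + 2·(-1) + 1·8
  = 0 - 2 + 8
  = 6
Equation: 4x + 2y + z = 6

4x + 2y + z = 6


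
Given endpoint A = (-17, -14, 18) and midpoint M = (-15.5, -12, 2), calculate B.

B = 2M - A
  = (2·(-15.5) - (-17), 2·(-12) - (-14), 2·2 - 18)
  = (-31 + 17, -24 + 14, 4 - 18)
  = (-14, -10, -14)

(-14, -10, -14)
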